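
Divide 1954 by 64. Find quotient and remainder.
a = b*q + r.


1954 = 64 * 30 + 34
Check: 1920 + 34 = 1954

q = 30, r = 34


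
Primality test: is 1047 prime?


1047 / 3 = 349 (exact division)
1047 is NOT prime.

No, 1047 is not prime


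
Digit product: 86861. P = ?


8 × 6 × 8 × 6 × 1 = 2304


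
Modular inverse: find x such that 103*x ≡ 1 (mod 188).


Use the extended Euclidean algorithm on (188, 103); each row r = 188*s + 103*t:
r=188, s=1, t=0
r=103, s=0, t=1
q=1: r=85, s=1, t=-1   [188*(1) + 103*(-1) = 85]
q=1: r=18, s=-1, t=2   [188*(-1) + 103*(2) = 18]
q=4: r=13, s=5, t=-9   [188*(5) + 103*(-9) = 13]
q=1: r=5, s=-6, t=11   [188*(-6) + 103*(11) = 5]
q=2: r=3, s=17, t=-31   [188*(17) + 103*(-31) = 3]
q=1: r=2, s=-23, t=42   [188*(-23) + 103*(42) = 2]
q=1: r=1, s=40, t=-73   [188*(40) + 103*(-73) = 1]
q=2: r=0, s=-103, t=188   [188*(-103) + 103*(188) = 0]
GCD = 1 with t = -73, so 103*(-73) ≡ 1 (mod 188)
Inverse = -73 mod 188 = 115
Check: 103 * 115 = 11845 ≡ 1 (mod 188)

103^(-1) ≡ 115 (mod 188)


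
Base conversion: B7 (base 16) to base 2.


B7 (base 16) = 183 (decimal)
183 (decimal) = 10110111 (base 2)


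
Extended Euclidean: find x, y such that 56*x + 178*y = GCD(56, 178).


Tabular extended Euclidean (each row: r = 56*s + 178*t):
r=56, s=1, t=0
r=178, s=0, t=1
q=0: r=56, s=1, t=0   [56*(1) + 178*(0) = 56]
q=3: r=10, s=-3, t=1   [56*(-3) + 178*(1) = 10]
q=5: r=6, s=16, t=-5   [56*(16) + 178*(-5) = 6]
q=1: r=4, s=-19, t=6   [56*(-19) + 178*(6) = 4]
q=1: r=2, s=35, t=-11   [56*(35) + 178*(-11) = 2]
q=2: r=0, s=-89, t=28   [56*(-89) + 178*(28) = 0]
GCD = 2; from the row with r=2: x=35, y=-11
Check: 56*(35) + 178*(-11) = 1960 - 1958 = 2

GCD = 2, x = 35, y = -11


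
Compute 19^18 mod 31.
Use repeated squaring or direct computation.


19^1 mod 31 = 19
19^2 mod 31 = 20
19^3 mod 31 = 8
19^4 mod 31 = 28
19^5 mod 31 = 5
19^6 mod 31 = 2
19^7 mod 31 = 7
19^8 mod 31 = 9
19^9 mod 31 = 16
19^10 mod 31 = 25
19^11 mod 31 = 10
19^12 mod 31 = 4
19^13 mod 31 = 14
19^14 mod 31 = 18
19^15 mod 31 = 1
19^16 mod 31 = 19
19^17 mod 31 = 20
19^18 mod 31 = 8


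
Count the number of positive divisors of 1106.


1106 = 2^1 × 7^1 × 79^1
d(1106) = (1+1) × (1+1) × (1+1) = 8

8 divisors


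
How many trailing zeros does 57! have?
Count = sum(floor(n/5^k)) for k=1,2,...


floor(57/5) = 11
floor(57/25) = 2
Total = 13

13 trailing zeros


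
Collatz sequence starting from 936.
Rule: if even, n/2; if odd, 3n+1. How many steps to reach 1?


936 → 468 → 234 → 117 → 352 → 176 → 88 → 44 → 22 → 11 → 34 → 17 → 52 → 26 → 13 → 40 → 20 → 10 → 5 → 16 → 8 → 4 → 2 → 1
Total steps = 23

23 steps


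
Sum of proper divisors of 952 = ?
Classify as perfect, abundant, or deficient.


Proper divisors: 1, 2, 4, 7, 8, 14, 17, 28, 34, 56, 68, 119, 136, 238, 476
Sum = 1 + 2 + 4 + 7 + 8 + 14 + 17 + 28 + 34 + 56 + 68 + 119 + 136 + 238 + 476 = 1208
1208 > 952 → abundant

s(952) = 1208 (abundant)


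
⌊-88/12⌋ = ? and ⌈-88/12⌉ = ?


-88/12 = -7.3333
floor = -8
ceil = -7

floor = -8, ceil = -7


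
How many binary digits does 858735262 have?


858735262 in base 2 = 110011001011110100001010011110
Number of digits = 30

30 digits (base 2)


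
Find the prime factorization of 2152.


2152 / 2 = 1076
1076 / 2 = 538
538 / 2 = 269
269 / 269 = 1
2152 = 2^3 × 269


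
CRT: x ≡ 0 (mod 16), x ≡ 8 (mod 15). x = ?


M = 16*15 = 240
M1 = M/16 = 15, M2 = M/15 = 16
M1^(-1) mod 16 = 15, M2^(-1) mod 15 = 1
x = 0*15*15 + 8*16*1 = 128
128 mod 240 = 128
Check: 128 mod 16 = 0 ✓, 128 mod 15 = 8 ✓

x ≡ 128 (mod 240)


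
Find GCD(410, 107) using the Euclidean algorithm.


410 = 3 * 107 + 89
107 = 1 * 89 + 18
89 = 4 * 18 + 17
18 = 1 * 17 + 1
17 = 17 * 1 + 0
GCD = 1


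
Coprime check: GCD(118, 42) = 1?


Euclidean algorithm:
118 = 2 * 42 + 34
42 = 1 * 34 + 8
34 = 4 * 8 + 2
8 = 4 * 2 + 0
GCD(118, 42) = 2

No, not coprime (GCD = 2)


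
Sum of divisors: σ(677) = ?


Divisors of 677: 1, 677
Sum = 1 + 677 = 678

σ(677) = 678


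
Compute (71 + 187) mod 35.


71 + 187 = 258
258 mod 35 = 13


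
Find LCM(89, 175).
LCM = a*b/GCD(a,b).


GCD(89, 175) = 1
LCM = 89*175/1 = 15575/1 = 15575

LCM = 15575


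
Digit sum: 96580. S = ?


9 + 6 + 5 + 8 + 0 = 28


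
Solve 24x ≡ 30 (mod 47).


GCD(24, 47) = 1, unique solution
a^(-1) mod 47 = 2
x = 2 * 30 mod 47 = 13

x ≡ 13 (mod 47)


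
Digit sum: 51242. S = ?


5 + 1 + 2 + 4 + 2 = 14


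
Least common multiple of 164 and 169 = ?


GCD(164, 169) = 1
LCM = 164*169/1 = 27716/1 = 27716

LCM = 27716


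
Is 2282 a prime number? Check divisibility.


2282 / 2 = 1141 (exact division)
2282 is NOT prime.

No, 2282 is not prime


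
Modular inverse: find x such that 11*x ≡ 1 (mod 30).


Use the extended Euclidean algorithm on (30, 11); each row r = 30*s + 11*t:
r=30, s=1, t=0
r=11, s=0, t=1
q=2: r=8, s=1, t=-2   [30*(1) + 11*(-2) = 8]
q=1: r=3, s=-1, t=3   [30*(-1) + 11*(3) = 3]
q=2: r=2, s=3, t=-8   [30*(3) + 11*(-8) = 2]
q=1: r=1, s=-4, t=11   [30*(-4) + 11*(11) = 1]
q=2: r=0, s=11, t=-30   [30*(11) + 11*(-30) = 0]
GCD = 1 with t = 11, so 11*(11) ≡ 1 (mod 30)
Inverse = 11 mod 30 = 11
Check: 11 * 11 = 121 ≡ 1 (mod 30)

11^(-1) ≡ 11 (mod 30)


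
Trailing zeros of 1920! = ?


floor(1920/5) = 384
floor(1920/25) = 76
floor(1920/125) = 15
floor(1920/625) = 3
Total = 478

478 trailing zeros


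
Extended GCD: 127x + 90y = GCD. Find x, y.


Tabular extended Euclidean (each row: r = 127*s + 90*t):
r=127, s=1, t=0
r=90, s=0, t=1
q=1: r=37, s=1, t=-1   [127*(1) + 90*(-1) = 37]
q=2: r=16, s=-2, t=3   [127*(-2) + 90*(3) = 16]
q=2: r=5, s=5, t=-7   [127*(5) + 90*(-7) = 5]
q=3: r=1, s=-17, t=24   [127*(-17) + 90*(24) = 1]
q=5: r=0, s=90, t=-127   [127*(90) + 90*(-127) = 0]
GCD = 1; from the row with r=1: x=-17, y=24
Check: 127*(-17) + 90*(24) = -2159 + 2160 = 1

GCD = 1, x = -17, y = 24


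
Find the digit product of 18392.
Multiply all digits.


1 × 8 × 3 × 9 × 2 = 432


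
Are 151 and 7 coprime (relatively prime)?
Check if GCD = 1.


Euclidean algorithm:
151 = 21 * 7 + 4
7 = 1 * 4 + 3
4 = 1 * 3 + 1
3 = 3 * 1 + 0
GCD(151, 7) = 1

Yes, coprime (GCD = 1)


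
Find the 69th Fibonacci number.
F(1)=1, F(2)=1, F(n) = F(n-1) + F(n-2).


Sequence: 1, 1, 2, 3, 5, 8, 13, 21, 34, 55, 89, 144, 233, 377, 610, 987, 1597, 2584, 4181, 6765, 10946, 17711, 28657, 46368, 75025, 121393, 196418, 317811, 514229, 832040, 1346269, 2178309, 3524578, 5702887, 9227465, 14930352, 24157817, 39088169, 63245986, 102334155, 165580141, 267914296, 433494437, 701408733, 1134903170, 1836311903, 2971215073, 4807526976, 7778742049, 12586269025, 20365011074, 32951280099, 53316291173, 86267571272, 139583862445, 225851433717, 365435296162, 591286729879, 956722026041, 1548008755920, 2504730781961, 4052739537881, 6557470319842, 10610209857723, 17167680177565, 27777890035288, 44945570212853, 72723460248141, 117669030460994
F(69) = 117669030460994


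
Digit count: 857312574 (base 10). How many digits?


857312574 has 9 digits in base 10
floor(log10(857312574)) + 1 = floor(8.9331) + 1 = 9

9 digits (base 10)


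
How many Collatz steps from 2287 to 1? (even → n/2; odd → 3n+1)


2287 → 6862 → 3431 → 10294 → 5147 → 15442 → 7721 → 23164 → 11582 → 5791 → 17374 → 8687 → 26062 → 13031 → 39094 → 19547 → 58642 → 29321 → 87964 → 43982 → 21991 → 65974 → 32987 → 98962 → 49481 → 148444 → 74222 → 37111 → 111334 → 55667 → 167002 → 83501 → 250504 → 125252 → 62626 → 31313 → 93940 → 46970 → 23485 → 70456 → 35228 → 17614 → 8807 → 26422 → 13211 → 39634 → 19817 → 59452 → 29726 → 14863 → 44590 → 22295 → 66886 → 33443 → 100330 → 50165 → 150496 → 75248 → 37624 → 18812 → 9406 → 4703 → 14110 → 7055 → 21166 → 10583 → 31750 → 15875 → 47626 → 23813 → 71440 → 35720 → 17860 → 8930 → 4465 → 13396 → 6698 → 3349 → 10048 → 5024 → 2512 → 1256 → 628 → 314 → 157 → 472 → 236 → 118 → 59 → 178 → 89 → 268 → 134 → 67 → 202 → 101 → 304 → 152 → 76 → 38 → 19 → 58 → 29 → 88 → 44 → 22 → 11 → 34 → 17 → 52 → 26 → 13 → 40 → 20 → 10 → 5 → 16 → 8 → 4 → 2 → 1
Total steps = 120

120 steps


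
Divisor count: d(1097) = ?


1097 = 1097^1
d(1097) = (1+1) = 2

2 divisors


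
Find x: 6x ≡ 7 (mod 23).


GCD(6, 23) = 1, unique solution
a^(-1) mod 23 = 4
x = 4 * 7 mod 23 = 5

x ≡ 5 (mod 23)


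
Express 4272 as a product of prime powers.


4272 / 2 = 2136
2136 / 2 = 1068
1068 / 2 = 534
534 / 2 = 267
267 / 3 = 89
89 / 89 = 1
4272 = 2^4 × 3 × 89


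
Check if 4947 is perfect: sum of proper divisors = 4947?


Proper divisors of 4947: 1, 3, 17, 51, 97, 291, 1649
Sum = 1 + 3 + 17 + 51 + 97 + 291 + 1649 = 2109

No, 4947 is not perfect (2109 ≠ 4947)


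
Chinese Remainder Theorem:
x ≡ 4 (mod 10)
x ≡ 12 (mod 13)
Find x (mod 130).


M = 10*13 = 130
M1 = M/10 = 13, M2 = M/13 = 10
M1^(-1) mod 10 = 7, M2^(-1) mod 13 = 4
x = 4*13*7 + 12*10*4 = 844
844 mod 130 = 64
Check: 64 mod 10 = 4 ✓, 64 mod 13 = 12 ✓

x ≡ 64 (mod 130)


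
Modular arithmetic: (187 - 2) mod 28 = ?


187 - 2 = 185
185 mod 28 = 17


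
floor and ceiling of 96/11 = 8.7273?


96/11 = 8.7273
floor = 8
ceil = 9

floor = 8, ceil = 9


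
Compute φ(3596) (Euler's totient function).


3596 = 2^2 × 29 × 31
Prime factors: 2, 29, 31
φ(3596) = 3596 × (1-1/2) × (1-1/29) × (1-1/31)
= 3596 × 1/2 × 28/29 × 30/31 = 1680

φ(3596) = 1680


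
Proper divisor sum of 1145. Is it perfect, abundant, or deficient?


Proper divisors: 1, 5, 229
Sum = 1 + 5 + 229 = 235
235 < 1145 → deficient

s(1145) = 235 (deficient)


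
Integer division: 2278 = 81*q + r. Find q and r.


2278 = 81 * 28 + 10
Check: 2268 + 10 = 2278

q = 28, r = 10


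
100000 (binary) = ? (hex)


100000 (base 2) = 32 (decimal)
32 (decimal) = 20 (base 16)


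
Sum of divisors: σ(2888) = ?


Divisors of 2888: 1, 2, 4, 8, 19, 38, 76, 152, 361, 722, 1444, 2888
Sum = 1 + 2 + 4 + 8 + 19 + 38 + 76 + 152 + 361 + 722 + 1444 + 2888 = 5715

σ(2888) = 5715


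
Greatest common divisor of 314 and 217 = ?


314 = 1 * 217 + 97
217 = 2 * 97 + 23
97 = 4 * 23 + 5
23 = 4 * 5 + 3
5 = 1 * 3 + 2
3 = 1 * 2 + 1
2 = 2 * 1 + 0
GCD = 1


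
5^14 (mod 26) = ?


5^1 mod 26 = 5
5^2 mod 26 = 25
5^3 mod 26 = 21
5^4 mod 26 = 1
5^5 mod 26 = 5
5^6 mod 26 = 25
5^7 mod 26 = 21
5^8 mod 26 = 1
5^9 mod 26 = 5
5^10 mod 26 = 25
5^11 mod 26 = 21
5^12 mod 26 = 1
5^13 mod 26 = 5
5^14 mod 26 = 25


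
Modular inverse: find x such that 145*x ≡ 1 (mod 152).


Use the extended Euclidean algorithm on (152, 145); each row r = 152*s + 145*t:
r=152, s=1, t=0
r=145, s=0, t=1
q=1: r=7, s=1, t=-1   [152*(1) + 145*(-1) = 7]
q=20: r=5, s=-20, t=21   [152*(-20) + 145*(21) = 5]
q=1: r=2, s=21, t=-22   [152*(21) + 145*(-22) = 2]
q=2: r=1, s=-62, t=65   [152*(-62) + 145*(65) = 1]
q=2: r=0, s=145, t=-152   [152*(145) + 145*(-152) = 0]
GCD = 1 with t = 65, so 145*(65) ≡ 1 (mod 152)
Inverse = 65 mod 152 = 65
Check: 145 * 65 = 9425 ≡ 1 (mod 152)

145^(-1) ≡ 65 (mod 152)


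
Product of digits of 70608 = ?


7 × 0 × 6 × 0 × 8 = 0


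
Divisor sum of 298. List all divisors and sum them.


Divisors of 298: 1, 2, 149, 298
Sum = 1 + 2 + 149 + 298 = 450

σ(298) = 450


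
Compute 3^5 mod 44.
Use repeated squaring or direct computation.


3^1 mod 44 = 3
3^2 mod 44 = 9
3^3 mod 44 = 27
3^4 mod 44 = 37
3^5 mod 44 = 23


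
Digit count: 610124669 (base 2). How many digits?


610124669 in base 2 = 100100010111011100001101111101
Number of digits = 30

30 digits (base 2)


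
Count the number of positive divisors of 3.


3 = 3^1
d(3) = (1+1) = 2

2 divisors


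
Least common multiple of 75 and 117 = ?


GCD(75, 117) = 3
LCM = 75*117/3 = 8775/3 = 2925

LCM = 2925


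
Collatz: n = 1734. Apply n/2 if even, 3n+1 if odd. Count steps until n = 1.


1734 → 867 → 2602 → 1301 → 3904 → 1952 → 976 → 488 → 244 → 122 → 61 → 184 → 92 → 46 → 23 → 70 → 35 → 106 → 53 → 160 → 80 → 40 → 20 → 10 → 5 → 16 → 8 → 4 → 2 → 1
Total steps = 29

29 steps


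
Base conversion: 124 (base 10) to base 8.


124 (base 10) = 124 (decimal)
124 (decimal) = 174 (base 8)


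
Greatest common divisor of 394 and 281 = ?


394 = 1 * 281 + 113
281 = 2 * 113 + 55
113 = 2 * 55 + 3
55 = 18 * 3 + 1
3 = 3 * 1 + 0
GCD = 1


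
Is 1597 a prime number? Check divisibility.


Check divisors up to sqrt(1597) = 39.9625
No divisors found.
1597 is prime.

Yes, 1597 is prime


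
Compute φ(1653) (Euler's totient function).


1653 = 3 × 19 × 29
Prime factors: 3, 19, 29
φ(1653) = 1653 × (1-1/3) × (1-1/19) × (1-1/29)
= 1653 × 2/3 × 18/19 × 28/29 = 1008

φ(1653) = 1008


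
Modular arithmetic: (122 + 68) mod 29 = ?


122 + 68 = 190
190 mod 29 = 16


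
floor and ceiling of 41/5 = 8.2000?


41/5 = 8.2000
floor = 8
ceil = 9

floor = 8, ceil = 9


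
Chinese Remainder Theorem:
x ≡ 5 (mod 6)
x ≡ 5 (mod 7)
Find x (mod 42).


M = 6*7 = 42
M1 = M/6 = 7, M2 = M/7 = 6
M1^(-1) mod 6 = 1, M2^(-1) mod 7 = 6
x = 5*7*1 + 5*6*6 = 215
215 mod 42 = 5
Check: 5 mod 6 = 5 ✓, 5 mod 7 = 5 ✓

x ≡ 5 (mod 42)


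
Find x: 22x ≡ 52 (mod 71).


GCD(22, 71) = 1, unique solution
a^(-1) mod 71 = 42
x = 42 * 52 mod 71 = 54

x ≡ 54 (mod 71)


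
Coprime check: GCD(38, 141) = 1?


Euclidean algorithm:
141 = 3 * 38 + 27
38 = 1 * 27 + 11
27 = 2 * 11 + 5
11 = 2 * 5 + 1
5 = 5 * 1 + 0
GCD(38, 141) = 1

Yes, coprime (GCD = 1)


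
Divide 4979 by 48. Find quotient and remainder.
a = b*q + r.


4979 = 48 * 103 + 35
Check: 4944 + 35 = 4979

q = 103, r = 35


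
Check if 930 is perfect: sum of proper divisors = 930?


Proper divisors of 930: 1, 2, 3, 5, 6, 10, 15, 30, 31, 62, 93, 155, 186, 310, 465
Sum = 1 + 2 + 3 + 5 + 6 + 10 + 15 + 30 + 31 + 62 + 93 + 155 + 186 + 310 + 465 = 1374

No, 930 is not perfect (1374 ≠ 930)


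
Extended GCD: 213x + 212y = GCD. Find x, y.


Tabular extended Euclidean (each row: r = 213*s + 212*t):
r=213, s=1, t=0
r=212, s=0, t=1
q=1: r=1, s=1, t=-1   [213*(1) + 212*(-1) = 1]
q=212: r=0, s=-212, t=213   [213*(-212) + 212*(213) = 0]
GCD = 1; from the row with r=1: x=1, y=-1
Check: 213*(1) + 212*(-1) = 213 - 212 = 1

GCD = 1, x = 1, y = -1


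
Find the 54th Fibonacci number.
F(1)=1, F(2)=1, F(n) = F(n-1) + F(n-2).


Sequence: 1, 1, 2, 3, 5, 8, 13, 21, 34, 55, 89, 144, 233, 377, 610, 987, 1597, 2584, 4181, 6765, 10946, 17711, 28657, 46368, 75025, 121393, 196418, 317811, 514229, 832040, 1346269, 2178309, 3524578, 5702887, 9227465, 14930352, 24157817, 39088169, 63245986, 102334155, 165580141, 267914296, 433494437, 701408733, 1134903170, 1836311903, 2971215073, 4807526976, 7778742049, 12586269025, 20365011074, 32951280099, 53316291173, 86267571272
F(54) = 86267571272


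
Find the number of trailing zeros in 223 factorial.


floor(223/5) = 44
floor(223/25) = 8
floor(223/125) = 1
Total = 53

53 trailing zeros


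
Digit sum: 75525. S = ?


7 + 5 + 5 + 2 + 5 = 24


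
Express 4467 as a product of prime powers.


4467 / 3 = 1489
1489 / 1489 = 1
4467 = 3 × 1489


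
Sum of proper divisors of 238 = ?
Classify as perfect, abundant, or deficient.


Proper divisors: 1, 2, 7, 14, 17, 34, 119
Sum = 1 + 2 + 7 + 14 + 17 + 34 + 119 = 194
194 < 238 → deficient

s(238) = 194 (deficient)


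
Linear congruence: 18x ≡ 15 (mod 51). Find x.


GCD(18, 51) = 3 divides 15
Divide: 6x ≡ 5 (mod 17)
x ≡ 15 (mod 17)


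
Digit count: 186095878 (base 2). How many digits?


186095878 in base 2 = 1011000101111001100100000110
Number of digits = 28

28 digits (base 2)


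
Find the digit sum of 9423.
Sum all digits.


9 + 4 + 2 + 3 = 18


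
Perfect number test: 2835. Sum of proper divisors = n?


Proper divisors of 2835: 1, 3, 5, 7, 9, 15, 21, 27, 35, 45, 63, 81, 105, 135, 189, 315, 405, 567, 945
Sum = 1 + 3 + 5 + 7 + 9 + 15 + 21 + 27 + 35 + 45 + 63 + 81 + 105 + 135 + 189 + 315 + 405 + 567 + 945 = 2973

No, 2835 is not perfect (2973 ≠ 2835)


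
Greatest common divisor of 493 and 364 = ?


493 = 1 * 364 + 129
364 = 2 * 129 + 106
129 = 1 * 106 + 23
106 = 4 * 23 + 14
23 = 1 * 14 + 9
14 = 1 * 9 + 5
9 = 1 * 5 + 4
5 = 1 * 4 + 1
4 = 4 * 1 + 0
GCD = 1


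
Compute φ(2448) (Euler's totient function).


2448 = 2^4 × 3^2 × 17
Prime factors: 2, 3, 17
φ(2448) = 2448 × (1-1/2) × (1-1/3) × (1-1/17)
= 2448 × 1/2 × 2/3 × 16/17 = 768

φ(2448) = 768


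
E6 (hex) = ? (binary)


E6 (base 16) = 230 (decimal)
230 (decimal) = 11100110 (base 2)


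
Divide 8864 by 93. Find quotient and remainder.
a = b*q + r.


8864 = 93 * 95 + 29
Check: 8835 + 29 = 8864

q = 95, r = 29


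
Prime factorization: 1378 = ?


1378 / 2 = 689
689 / 13 = 53
53 / 53 = 1
1378 = 2 × 13 × 53


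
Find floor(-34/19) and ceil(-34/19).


-34/19 = -1.7895
floor = -2
ceil = -1

floor = -2, ceil = -1


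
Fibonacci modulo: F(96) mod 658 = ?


F(k) mod 658 for k=1..96:
1, 1, 2, 3, 5, 8, 13, 21, 34, 55, 89, 144, 233, 377, 610, 329, 281, 610, 233, 185, 418, 603, 363, 308, 13, 321, 334, 655, 331, 328, 1, 329, 330, 1, 331, 332, 5, 337, 342, 21, 363, 384, 89, 473, 562, 377, 281, 0, 281, 281, 562, 185, 89, 274, 363, 637, 342, 321, 5, 326, 331, 657, 330, 329, 1, 330, 331, 3, 334, 337, 13, 350, 363, 55, 418, 473, 233, 48, 281, 329, 610, 281, 233, 514, 89, 603, 34, 637, 13, 650, 5, 655, 2, 657, 1, 0
F(96) mod 658 = 0


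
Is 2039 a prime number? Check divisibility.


Check divisors up to sqrt(2039) = 45.1553
No divisors found.
2039 is prime.

Yes, 2039 is prime


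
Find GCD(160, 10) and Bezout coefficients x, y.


Tabular extended Euclidean (each row: r = 160*s + 10*t):
r=160, s=1, t=0
r=10, s=0, t=1
q=16: r=0, s=1, t=-16   [160*(1) + 10*(-16) = 0]
GCD = 10; from the row with r=10: x=0, y=1
Check: 160*(0) + 10*(1) = 0 + 10 = 10

GCD = 10, x = 0, y = 1


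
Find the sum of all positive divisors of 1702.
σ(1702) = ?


Divisors of 1702: 1, 2, 23, 37, 46, 74, 851, 1702
Sum = 1 + 2 + 23 + 37 + 46 + 74 + 851 + 1702 = 2736

σ(1702) = 2736


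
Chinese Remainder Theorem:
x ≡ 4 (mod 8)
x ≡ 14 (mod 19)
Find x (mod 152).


M = 8*19 = 152
M1 = M/8 = 19, M2 = M/19 = 8
M1^(-1) mod 8 = 3, M2^(-1) mod 19 = 12
x = 4*19*3 + 14*8*12 = 1572
1572 mod 152 = 52
Check: 52 mod 8 = 4 ✓, 52 mod 19 = 14 ✓

x ≡ 52 (mod 152)


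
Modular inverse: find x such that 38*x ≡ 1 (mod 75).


Use the extended Euclidean algorithm on (75, 38); each row r = 75*s + 38*t:
r=75, s=1, t=0
r=38, s=0, t=1
q=1: r=37, s=1, t=-1   [75*(1) + 38*(-1) = 37]
q=1: r=1, s=-1, t=2   [75*(-1) + 38*(2) = 1]
q=37: r=0, s=38, t=-75   [75*(38) + 38*(-75) = 0]
GCD = 1 with t = 2, so 38*(2) ≡ 1 (mod 75)
Inverse = 2 mod 75 = 2
Check: 38 * 2 = 76 ≡ 1 (mod 75)

38^(-1) ≡ 2 (mod 75)


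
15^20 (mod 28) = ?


15^1 mod 28 = 15
15^2 mod 28 = 1
15^3 mod 28 = 15
15^4 mod 28 = 1
15^5 mod 28 = 15
15^6 mod 28 = 1
15^7 mod 28 = 15
15^8 mod 28 = 1
15^9 mod 28 = 15
15^10 mod 28 = 1
15^11 mod 28 = 15
15^12 mod 28 = 1
15^13 mod 28 = 15
15^14 mod 28 = 1
15^15 mod 28 = 15
15^16 mod 28 = 1
15^17 mod 28 = 15
15^18 mod 28 = 1
15^19 mod 28 = 15
15^20 mod 28 = 1


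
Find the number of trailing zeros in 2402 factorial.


floor(2402/5) = 480
floor(2402/25) = 96
floor(2402/125) = 19
floor(2402/625) = 3
Total = 598

598 trailing zeros


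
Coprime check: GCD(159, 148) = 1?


Euclidean algorithm:
159 = 1 * 148 + 11
148 = 13 * 11 + 5
11 = 2 * 5 + 1
5 = 5 * 1 + 0
GCD(159, 148) = 1

Yes, coprime (GCD = 1)


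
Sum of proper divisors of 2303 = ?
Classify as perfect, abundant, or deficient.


Proper divisors: 1, 7, 47, 49, 329
Sum = 1 + 7 + 47 + 49 + 329 = 433
433 < 2303 → deficient

s(2303) = 433 (deficient)


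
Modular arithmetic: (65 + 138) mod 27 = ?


65 + 138 = 203
203 mod 27 = 14


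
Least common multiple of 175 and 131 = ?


GCD(175, 131) = 1
LCM = 175*131/1 = 22925/1 = 22925

LCM = 22925


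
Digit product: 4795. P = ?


4 × 7 × 9 × 5 = 1260


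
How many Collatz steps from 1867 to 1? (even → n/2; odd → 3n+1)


1867 → 5602 → 2801 → 8404 → 4202 → 2101 → 6304 → 3152 → 1576 → 788 → 394 → 197 → 592 → 296 → 148 → 74 → 37 → 112 → 56 → 28 → 14 → 7 → 22 → 11 → 34 → 17 → 52 → 26 → 13 → 40 → 20 → 10 → 5 → 16 → 8 → 4 → 2 → 1
Total steps = 37

37 steps


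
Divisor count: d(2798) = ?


2798 = 2^1 × 1399^1
d(2798) = (1+1) × (1+1) = 4

4 divisors


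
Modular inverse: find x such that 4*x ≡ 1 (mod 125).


Use the extended Euclidean algorithm on (125, 4); each row r = 125*s + 4*t:
r=125, s=1, t=0
r=4, s=0, t=1
q=31: r=1, s=1, t=-31   [125*(1) + 4*(-31) = 1]
q=4: r=0, s=-4, t=125   [125*(-4) + 4*(125) = 0]
GCD = 1 with t = -31, so 4*(-31) ≡ 1 (mod 125)
Inverse = -31 mod 125 = 94
Check: 4 * 94 = 376 ≡ 1 (mod 125)

4^(-1) ≡ 94 (mod 125)


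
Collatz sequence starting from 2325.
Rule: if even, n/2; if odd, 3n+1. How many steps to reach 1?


2325 → 6976 → 3488 → 1744 → 872 → 436 → 218 → 109 → 328 → 164 → 82 → 41 → 124 → 62 → 31 → 94 → 47 → 142 → 71 → 214 → 107 → 322 → 161 → 484 → 242 → 121 → 364 → 182 → 91 → 274 → 137 → 412 → 206 → 103 → 310 → 155 → 466 → 233 → 700 → 350 → 175 → 526 → 263 → 790 → 395 → 1186 → 593 → 1780 → 890 → 445 → 1336 → 668 → 334 → 167 → 502 → 251 → 754 → 377 → 1132 → 566 → 283 → 850 → 425 → 1276 → 638 → 319 → 958 → 479 → 1438 → 719 → 2158 → 1079 → 3238 → 1619 → 4858 → 2429 → 7288 → 3644 → 1822 → 911 → 2734 → 1367 → 4102 → 2051 → 6154 → 3077 → 9232 → 4616 → 2308 → 1154 → 577 → 1732 → 866 → 433 → 1300 → 650 → 325 → 976 → 488 → 244 → 122 → 61 → 184 → 92 → 46 → 23 → 70 → 35 → 106 → 53 → 160 → 80 → 40 → 20 → 10 → 5 → 16 → 8 → 4 → 2 → 1
Total steps = 120

120 steps


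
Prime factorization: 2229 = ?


2229 / 3 = 743
743 / 743 = 1
2229 = 3 × 743


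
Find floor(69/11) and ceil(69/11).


69/11 = 6.2727
floor = 6
ceil = 7

floor = 6, ceil = 7


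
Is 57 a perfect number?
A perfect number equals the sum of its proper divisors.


Proper divisors of 57: 1, 3, 19
Sum = 1 + 3 + 19 = 23

No, 57 is not perfect (23 ≠ 57)


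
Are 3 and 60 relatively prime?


Euclidean algorithm:
60 = 20 * 3 + 0
GCD(3, 60) = 3

No, not coprime (GCD = 3)


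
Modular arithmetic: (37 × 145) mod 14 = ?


37 × 145 = 5365
5365 mod 14 = 3


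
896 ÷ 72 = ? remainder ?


896 = 72 * 12 + 32
Check: 864 + 32 = 896

q = 12, r = 32


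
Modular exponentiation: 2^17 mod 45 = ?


2^1 mod 45 = 2
2^2 mod 45 = 4
2^3 mod 45 = 8
2^4 mod 45 = 16
2^5 mod 45 = 32
2^6 mod 45 = 19
2^7 mod 45 = 38
2^8 mod 45 = 31
2^9 mod 45 = 17
2^10 mod 45 = 34
2^11 mod 45 = 23
2^12 mod 45 = 1
2^13 mod 45 = 2
2^14 mod 45 = 4
2^15 mod 45 = 8
2^16 mod 45 = 16
2^17 mod 45 = 32


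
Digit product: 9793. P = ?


9 × 7 × 9 × 3 = 1701


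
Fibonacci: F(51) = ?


Sequence: 1, 1, 2, 3, 5, 8, 13, 21, 34, 55, 89, 144, 233, 377, 610, 987, 1597, 2584, 4181, 6765, 10946, 17711, 28657, 46368, 75025, 121393, 196418, 317811, 514229, 832040, 1346269, 2178309, 3524578, 5702887, 9227465, 14930352, 24157817, 39088169, 63245986, 102334155, 165580141, 267914296, 433494437, 701408733, 1134903170, 1836311903, 2971215073, 4807526976, 7778742049, 12586269025, 20365011074
F(51) = 20365011074


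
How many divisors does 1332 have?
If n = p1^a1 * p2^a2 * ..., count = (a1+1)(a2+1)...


1332 = 2^2 × 3^2 × 37^1
d(1332) = (2+1) × (2+1) × (1+1) = 18

18 divisors


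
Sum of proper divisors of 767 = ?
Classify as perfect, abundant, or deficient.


Proper divisors: 1, 13, 59
Sum = 1 + 13 + 59 = 73
73 < 767 → deficient

s(767) = 73 (deficient)


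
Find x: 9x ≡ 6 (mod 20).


GCD(9, 20) = 1, unique solution
a^(-1) mod 20 = 9
x = 9 * 6 mod 20 = 14

x ≡ 14 (mod 20)


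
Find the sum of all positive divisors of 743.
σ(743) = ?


Divisors of 743: 1, 743
Sum = 1 + 743 = 744

σ(743) = 744


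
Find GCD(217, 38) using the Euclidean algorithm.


217 = 5 * 38 + 27
38 = 1 * 27 + 11
27 = 2 * 11 + 5
11 = 2 * 5 + 1
5 = 5 * 1 + 0
GCD = 1


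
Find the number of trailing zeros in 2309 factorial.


floor(2309/5) = 461
floor(2309/25) = 92
floor(2309/125) = 18
floor(2309/625) = 3
Total = 574

574 trailing zeros


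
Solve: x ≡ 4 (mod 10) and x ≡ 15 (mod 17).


M = 10*17 = 170
M1 = M/10 = 17, M2 = M/17 = 10
M1^(-1) mod 10 = 3, M2^(-1) mod 17 = 12
x = 4*17*3 + 15*10*12 = 2004
2004 mod 170 = 134
Check: 134 mod 10 = 4 ✓, 134 mod 17 = 15 ✓

x ≡ 134 (mod 170)


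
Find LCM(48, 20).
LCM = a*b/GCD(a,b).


GCD(48, 20) = 4
LCM = 48*20/4 = 960/4 = 240

LCM = 240


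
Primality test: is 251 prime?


Check divisors up to sqrt(251) = 15.8430
No divisors found.
251 is prime.

Yes, 251 is prime


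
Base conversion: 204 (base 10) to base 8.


204 (base 10) = 204 (decimal)
204 (decimal) = 314 (base 8)


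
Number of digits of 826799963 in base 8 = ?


826799963 in base 8 = 6121773533
Number of digits = 10

10 digits (base 8)


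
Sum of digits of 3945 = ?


3 + 9 + 4 + 5 = 21


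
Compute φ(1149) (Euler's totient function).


1149 = 3 × 383
Prime factors: 3, 383
φ(1149) = 1149 × (1-1/3) × (1-1/383)
= 1149 × 2/3 × 382/383 = 764

φ(1149) = 764


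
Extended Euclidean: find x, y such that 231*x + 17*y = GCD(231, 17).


Tabular extended Euclidean (each row: r = 231*s + 17*t):
r=231, s=1, t=0
r=17, s=0, t=1
q=13: r=10, s=1, t=-13   [231*(1) + 17*(-13) = 10]
q=1: r=7, s=-1, t=14   [231*(-1) + 17*(14) = 7]
q=1: r=3, s=2, t=-27   [231*(2) + 17*(-27) = 3]
q=2: r=1, s=-5, t=68   [231*(-5) + 17*(68) = 1]
q=3: r=0, s=17, t=-231   [231*(17) + 17*(-231) = 0]
GCD = 1; from the row with r=1: x=-5, y=68
Check: 231*(-5) + 17*(68) = -1155 + 1156 = 1

GCD = 1, x = -5, y = 68


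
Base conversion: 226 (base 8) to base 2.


226 (base 8) = 150 (decimal)
150 (decimal) = 10010110 (base 2)


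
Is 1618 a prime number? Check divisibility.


1618 / 2 = 809 (exact division)
1618 is NOT prime.

No, 1618 is not prime


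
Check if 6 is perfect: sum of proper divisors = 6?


Proper divisors of 6: 1, 2, 3
Sum = 1 + 2 + 3 = 6

Yes, 6 is perfect (6 = 6)


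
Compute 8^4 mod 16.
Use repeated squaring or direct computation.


8^1 mod 16 = 8
8^2 mod 16 = 0
8^3 mod 16 = 0
8^4 mod 16 = 0


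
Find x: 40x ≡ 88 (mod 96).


GCD(40, 96) = 8 divides 88
Divide: 5x ≡ 11 (mod 12)
x ≡ 7 (mod 12)


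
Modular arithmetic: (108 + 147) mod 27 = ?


108 + 147 = 255
255 mod 27 = 12


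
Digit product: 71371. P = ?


7 × 1 × 3 × 7 × 1 = 147


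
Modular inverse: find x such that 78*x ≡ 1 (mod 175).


Use the extended Euclidean algorithm on (175, 78); each row r = 175*s + 78*t:
r=175, s=1, t=0
r=78, s=0, t=1
q=2: r=19, s=1, t=-2   [175*(1) + 78*(-2) = 19]
q=4: r=2, s=-4, t=9   [175*(-4) + 78*(9) = 2]
q=9: r=1, s=37, t=-83   [175*(37) + 78*(-83) = 1]
q=2: r=0, s=-78, t=175   [175*(-78) + 78*(175) = 0]
GCD = 1 with t = -83, so 78*(-83) ≡ 1 (mod 175)
Inverse = -83 mod 175 = 92
Check: 78 * 92 = 7176 ≡ 1 (mod 175)

78^(-1) ≡ 92 (mod 175)


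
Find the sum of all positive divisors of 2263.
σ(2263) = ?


Divisors of 2263: 1, 31, 73, 2263
Sum = 1 + 31 + 73 + 2263 = 2368

σ(2263) = 2368


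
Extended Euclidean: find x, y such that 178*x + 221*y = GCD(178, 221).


Tabular extended Euclidean (each row: r = 178*s + 221*t):
r=178, s=1, t=0
r=221, s=0, t=1
q=0: r=178, s=1, t=0   [178*(1) + 221*(0) = 178]
q=1: r=43, s=-1, t=1   [178*(-1) + 221*(1) = 43]
q=4: r=6, s=5, t=-4   [178*(5) + 221*(-4) = 6]
q=7: r=1, s=-36, t=29   [178*(-36) + 221*(29) = 1]
q=6: r=0, s=221, t=-178   [178*(221) + 221*(-178) = 0]
GCD = 1; from the row with r=1: x=-36, y=29
Check: 178*(-36) + 221*(29) = -6408 + 6409 = 1

GCD = 1, x = -36, y = 29


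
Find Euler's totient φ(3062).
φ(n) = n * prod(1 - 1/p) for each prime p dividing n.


3062 = 2 × 1531
Prime factors: 2, 1531
φ(3062) = 3062 × (1-1/2) × (1-1/1531)
= 3062 × 1/2 × 1530/1531 = 1530

φ(3062) = 1530


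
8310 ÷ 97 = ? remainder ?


8310 = 97 * 85 + 65
Check: 8245 + 65 = 8310

q = 85, r = 65


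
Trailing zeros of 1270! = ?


floor(1270/5) = 254
floor(1270/25) = 50
floor(1270/125) = 10
floor(1270/625) = 2
Total = 316

316 trailing zeros


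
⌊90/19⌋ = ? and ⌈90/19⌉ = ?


90/19 = 4.7368
floor = 4
ceil = 5

floor = 4, ceil = 5


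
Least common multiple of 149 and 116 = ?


GCD(149, 116) = 1
LCM = 149*116/1 = 17284/1 = 17284

LCM = 17284


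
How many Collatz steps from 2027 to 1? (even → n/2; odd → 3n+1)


2027 → 6082 → 3041 → 9124 → 4562 → 2281 → 6844 → 3422 → 1711 → 5134 → 2567 → 7702 → 3851 → 11554 → 5777 → 17332 → 8666 → 4333 → 13000 → 6500 → 3250 → 1625 → 4876 → 2438 → 1219 → 3658 → 1829 → 5488 → 2744 → 1372 → 686 → 343 → 1030 → 515 → 1546 → 773 → 2320 → 1160 → 580 → 290 → 145 → 436 → 218 → 109 → 328 → 164 → 82 → 41 → 124 → 62 → 31 → 94 → 47 → 142 → 71 → 214 → 107 → 322 → 161 → 484 → 242 → 121 → 364 → 182 → 91 → 274 → 137 → 412 → 206 → 103 → 310 → 155 → 466 → 233 → 700 → 350 → 175 → 526 → 263 → 790 → 395 → 1186 → 593 → 1780 → 890 → 445 → 1336 → 668 → 334 → 167 → 502 → 251 → 754 → 377 → 1132 → 566 → 283 → 850 → 425 → 1276 → 638 → 319 → 958 → 479 → 1438 → 719 → 2158 → 1079 → 3238 → 1619 → 4858 → 2429 → 7288 → 3644 → 1822 → 911 → 2734 → 1367 → 4102 → 2051 → 6154 → 3077 → 9232 → 4616 → 2308 → 1154 → 577 → 1732 → 866 → 433 → 1300 → 650 → 325 → 976 → 488 → 244 → 122 → 61 → 184 → 92 → 46 → 23 → 70 → 35 → 106 → 53 → 160 → 80 → 40 → 20 → 10 → 5 → 16 → 8 → 4 → 2 → 1
Total steps = 156

156 steps


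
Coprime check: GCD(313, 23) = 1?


Euclidean algorithm:
313 = 13 * 23 + 14
23 = 1 * 14 + 9
14 = 1 * 9 + 5
9 = 1 * 5 + 4
5 = 1 * 4 + 1
4 = 4 * 1 + 0
GCD(313, 23) = 1

Yes, coprime (GCD = 1)


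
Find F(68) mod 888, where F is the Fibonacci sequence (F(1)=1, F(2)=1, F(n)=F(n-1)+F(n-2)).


F(k) mod 888 for k=1..68:
1, 1, 2, 3, 5, 8, 13, 21, 34, 55, 89, 144, 233, 377, 610, 99, 709, 808, 629, 549, 290, 839, 241, 192, 433, 625, 170, 795, 77, 872, 61, 45, 106, 151, 257, 408, 665, 185, 850, 147, 109, 256, 365, 621, 98, 719, 817, 648, 577, 337, 26, 363, 389, 752, 253, 117, 370, 487, 857, 456, 425, 881, 418, 411, 829, 352, 293, 645
F(68) mod 888 = 645


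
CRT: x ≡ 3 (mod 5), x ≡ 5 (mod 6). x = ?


M = 5*6 = 30
M1 = M/5 = 6, M2 = M/6 = 5
M1^(-1) mod 5 = 1, M2^(-1) mod 6 = 5
x = 3*6*1 + 5*5*5 = 143
143 mod 30 = 23
Check: 23 mod 5 = 3 ✓, 23 mod 6 = 5 ✓

x ≡ 23 (mod 30)


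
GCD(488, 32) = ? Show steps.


488 = 15 * 32 + 8
32 = 4 * 8 + 0
GCD = 8


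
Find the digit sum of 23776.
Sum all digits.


2 + 3 + 7 + 7 + 6 = 25


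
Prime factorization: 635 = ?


635 / 5 = 127
127 / 127 = 1
635 = 5 × 127


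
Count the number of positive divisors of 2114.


2114 = 2^1 × 7^1 × 151^1
d(2114) = (1+1) × (1+1) × (1+1) = 8

8 divisors


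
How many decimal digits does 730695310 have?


730695310 has 9 digits in base 10
floor(log10(730695310)) + 1 = floor(8.8637) + 1 = 9

9 digits (base 10)


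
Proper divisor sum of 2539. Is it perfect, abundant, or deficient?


Proper divisors: 1
Sum = 1 = 1
1 < 2539 → deficient

s(2539) = 1 (deficient)


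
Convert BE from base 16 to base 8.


BE (base 16) = 190 (decimal)
190 (decimal) = 276 (base 8)


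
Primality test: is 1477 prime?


1477 / 7 = 211 (exact division)
1477 is NOT prime.

No, 1477 is not prime


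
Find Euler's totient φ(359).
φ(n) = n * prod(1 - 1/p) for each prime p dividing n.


359 = 359
Prime factors: 359
φ(359) = 359 × (1-1/359)
= 359 × 358/359 = 358

φ(359) = 358


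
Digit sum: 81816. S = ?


8 + 1 + 8 + 1 + 6 = 24


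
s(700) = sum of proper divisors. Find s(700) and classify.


Proper divisors: 1, 2, 4, 5, 7, 10, 14, 20, 25, 28, 35, 50, 70, 100, 140, 175, 350
Sum = 1 + 2 + 4 + 5 + 7 + 10 + 14 + 20 + 25 + 28 + 35 + 50 + 70 + 100 + 140 + 175 + 350 = 1036
1036 > 700 → abundant

s(700) = 1036 (abundant)


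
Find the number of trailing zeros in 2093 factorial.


floor(2093/5) = 418
floor(2093/25) = 83
floor(2093/125) = 16
floor(2093/625) = 3
Total = 520

520 trailing zeros


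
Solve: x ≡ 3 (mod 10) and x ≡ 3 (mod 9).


M = 10*9 = 90
M1 = M/10 = 9, M2 = M/9 = 10
M1^(-1) mod 10 = 9, M2^(-1) mod 9 = 1
x = 3*9*9 + 3*10*1 = 273
273 mod 90 = 3
Check: 3 mod 10 = 3 ✓, 3 mod 9 = 3 ✓

x ≡ 3 (mod 90)


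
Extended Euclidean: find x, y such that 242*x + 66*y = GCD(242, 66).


Tabular extended Euclidean (each row: r = 242*s + 66*t):
r=242, s=1, t=0
r=66, s=0, t=1
q=3: r=44, s=1, t=-3   [242*(1) + 66*(-3) = 44]
q=1: r=22, s=-1, t=4   [242*(-1) + 66*(4) = 22]
q=2: r=0, s=3, t=-11   [242*(3) + 66*(-11) = 0]
GCD = 22; from the row with r=22: x=-1, y=4
Check: 242*(-1) + 66*(4) = -242 + 264 = 22

GCD = 22, x = -1, y = 4


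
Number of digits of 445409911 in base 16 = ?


445409911 in base 16 = 1A8C6A77
Number of digits = 8

8 digits (base 16)


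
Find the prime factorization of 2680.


2680 / 2 = 1340
1340 / 2 = 670
670 / 2 = 335
335 / 5 = 67
67 / 67 = 1
2680 = 2^3 × 5 × 67


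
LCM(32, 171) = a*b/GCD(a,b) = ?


GCD(32, 171) = 1
LCM = 32*171/1 = 5472/1 = 5472

LCM = 5472


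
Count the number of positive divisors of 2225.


2225 = 5^2 × 89^1
d(2225) = (2+1) × (1+1) = 6

6 divisors


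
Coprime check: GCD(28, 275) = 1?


Euclidean algorithm:
275 = 9 * 28 + 23
28 = 1 * 23 + 5
23 = 4 * 5 + 3
5 = 1 * 3 + 2
3 = 1 * 2 + 1
2 = 2 * 1 + 0
GCD(28, 275) = 1

Yes, coprime (GCD = 1)


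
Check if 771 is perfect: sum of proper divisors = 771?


Proper divisors of 771: 1, 3, 257
Sum = 1 + 3 + 257 = 261

No, 771 is not perfect (261 ≠ 771)


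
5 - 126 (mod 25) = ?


5 - 126 = -121
-121 mod 25 = 4


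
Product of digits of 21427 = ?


2 × 1 × 4 × 2 × 7 = 112


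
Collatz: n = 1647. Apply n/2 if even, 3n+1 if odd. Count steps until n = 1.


1647 → 4942 → 2471 → 7414 → 3707 → 11122 → 5561 → 16684 → 8342 → 4171 → 12514 → 6257 → 18772 → 9386 → 4693 → 14080 → 7040 → 3520 → 1760 → 880 → 440 → 220 → 110 → 55 → 166 → 83 → 250 → 125 → 376 → 188 → 94 → 47 → 142 → 71 → 214 → 107 → 322 → 161 → 484 → 242 → 121 → 364 → 182 → 91 → 274 → 137 → 412 → 206 → 103 → 310 → 155 → 466 → 233 → 700 → 350 → 175 → 526 → 263 → 790 → 395 → 1186 → 593 → 1780 → 890 → 445 → 1336 → 668 → 334 → 167 → 502 → 251 → 754 → 377 → 1132 → 566 → 283 → 850 → 425 → 1276 → 638 → 319 → 958 → 479 → 1438 → 719 → 2158 → 1079 → 3238 → 1619 → 4858 → 2429 → 7288 → 3644 → 1822 → 911 → 2734 → 1367 → 4102 → 2051 → 6154 → 3077 → 9232 → 4616 → 2308 → 1154 → 577 → 1732 → 866 → 433 → 1300 → 650 → 325 → 976 → 488 → 244 → 122 → 61 → 184 → 92 → 46 → 23 → 70 → 35 → 106 → 53 → 160 → 80 → 40 → 20 → 10 → 5 → 16 → 8 → 4 → 2 → 1
Total steps = 135

135 steps


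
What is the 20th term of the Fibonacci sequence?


Sequence: 1, 1, 2, 3, 5, 8, 13, 21, 34, 55, 89, 144, 233, 377, 610, 987, 1597, 2584, 4181, 6765
F(20) = 6765


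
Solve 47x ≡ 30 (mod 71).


GCD(47, 71) = 1, unique solution
a^(-1) mod 71 = 68
x = 68 * 30 mod 71 = 52

x ≡ 52 (mod 71)


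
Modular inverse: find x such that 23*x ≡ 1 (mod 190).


Use the extended Euclidean algorithm on (190, 23); each row r = 190*s + 23*t:
r=190, s=1, t=0
r=23, s=0, t=1
q=8: r=6, s=1, t=-8   [190*(1) + 23*(-8) = 6]
q=3: r=5, s=-3, t=25   [190*(-3) + 23*(25) = 5]
q=1: r=1, s=4, t=-33   [190*(4) + 23*(-33) = 1]
q=5: r=0, s=-23, t=190   [190*(-23) + 23*(190) = 0]
GCD = 1 with t = -33, so 23*(-33) ≡ 1 (mod 190)
Inverse = -33 mod 190 = 157
Check: 23 * 157 = 3611 ≡ 1 (mod 190)

23^(-1) ≡ 157 (mod 190)


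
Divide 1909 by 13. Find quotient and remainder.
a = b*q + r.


1909 = 13 * 146 + 11
Check: 1898 + 11 = 1909

q = 146, r = 11


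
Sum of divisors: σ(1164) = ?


Divisors of 1164: 1, 2, 3, 4, 6, 12, 97, 194, 291, 388, 582, 1164
Sum = 1 + 2 + 3 + 4 + 6 + 12 + 97 + 194 + 291 + 388 + 582 + 1164 = 2744

σ(1164) = 2744


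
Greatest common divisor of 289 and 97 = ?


289 = 2 * 97 + 95
97 = 1 * 95 + 2
95 = 47 * 2 + 1
2 = 2 * 1 + 0
GCD = 1


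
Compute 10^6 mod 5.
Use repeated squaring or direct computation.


10^1 mod 5 = 0
10^2 mod 5 = 0
10^3 mod 5 = 0
10^4 mod 5 = 0
10^5 mod 5 = 0
10^6 mod 5 = 0


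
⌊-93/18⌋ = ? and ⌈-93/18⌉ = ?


-93/18 = -5.1667
floor = -6
ceil = -5

floor = -6, ceil = -5


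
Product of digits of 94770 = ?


9 × 4 × 7 × 7 × 0 = 0


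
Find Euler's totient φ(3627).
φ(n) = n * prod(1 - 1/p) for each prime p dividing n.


3627 = 3^2 × 13 × 31
Prime factors: 3, 13, 31
φ(3627) = 3627 × (1-1/3) × (1-1/13) × (1-1/31)
= 3627 × 2/3 × 12/13 × 30/31 = 2160

φ(3627) = 2160


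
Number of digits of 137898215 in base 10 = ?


137898215 has 9 digits in base 10
floor(log10(137898215)) + 1 = floor(8.1396) + 1 = 9

9 digits (base 10)


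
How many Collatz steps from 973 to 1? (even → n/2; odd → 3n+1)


973 → 2920 → 1460 → 730 → 365 → 1096 → 548 → 274 → 137 → 412 → 206 → 103 → 310 → 155 → 466 → 233 → 700 → 350 → 175 → 526 → 263 → 790 → 395 → 1186 → 593 → 1780 → 890 → 445 → 1336 → 668 → 334 → 167 → 502 → 251 → 754 → 377 → 1132 → 566 → 283 → 850 → 425 → 1276 → 638 → 319 → 958 → 479 → 1438 → 719 → 2158 → 1079 → 3238 → 1619 → 4858 → 2429 → 7288 → 3644 → 1822 → 911 → 2734 → 1367 → 4102 → 2051 → 6154 → 3077 → 9232 → 4616 → 2308 → 1154 → 577 → 1732 → 866 → 433 → 1300 → 650 → 325 → 976 → 488 → 244 → 122 → 61 → 184 → 92 → 46 → 23 → 70 → 35 → 106 → 53 → 160 → 80 → 40 → 20 → 10 → 5 → 16 → 8 → 4 → 2 → 1
Total steps = 98

98 steps


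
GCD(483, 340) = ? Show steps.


483 = 1 * 340 + 143
340 = 2 * 143 + 54
143 = 2 * 54 + 35
54 = 1 * 35 + 19
35 = 1 * 19 + 16
19 = 1 * 16 + 3
16 = 5 * 3 + 1
3 = 3 * 1 + 0
GCD = 1


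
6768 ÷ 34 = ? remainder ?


6768 = 34 * 199 + 2
Check: 6766 + 2 = 6768

q = 199, r = 2


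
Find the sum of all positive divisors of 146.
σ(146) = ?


Divisors of 146: 1, 2, 73, 146
Sum = 1 + 2 + 73 + 146 = 222

σ(146) = 222


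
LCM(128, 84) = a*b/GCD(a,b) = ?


GCD(128, 84) = 4
LCM = 128*84/4 = 10752/4 = 2688

LCM = 2688


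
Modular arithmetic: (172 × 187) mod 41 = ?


172 × 187 = 32164
32164 mod 41 = 20


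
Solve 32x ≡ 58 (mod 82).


GCD(32, 82) = 2 divides 58
Divide: 16x ≡ 29 (mod 41)
x ≡ 30 (mod 41)


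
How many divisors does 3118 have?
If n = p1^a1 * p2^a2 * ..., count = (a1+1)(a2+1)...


3118 = 2^1 × 1559^1
d(3118) = (1+1) × (1+1) = 4

4 divisors
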